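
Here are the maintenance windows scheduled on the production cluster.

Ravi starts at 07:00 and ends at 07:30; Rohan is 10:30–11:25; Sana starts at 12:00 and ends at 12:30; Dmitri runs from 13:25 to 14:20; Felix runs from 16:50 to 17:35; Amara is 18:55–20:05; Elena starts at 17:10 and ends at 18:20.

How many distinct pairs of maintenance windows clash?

1

Sorted by start: Ravi, Rohan, Sana, Dmitri, Felix, Elena, Amara.
Rohan starts after Ravi ends, so nothing later overlaps Ravi either.
Sana starts after Rohan ends, so nothing later overlaps Rohan either.
Dmitri starts after Sana ends, so nothing later overlaps Sana either.
Felix starts after Dmitri ends, so nothing later overlaps Dmitri either.
Elena starts before Felix ends → Felix and Elena overlap.
Amara starts after Felix ends.
Amara starts after Elena ends.
Overlapping pairs: Elena & Felix — 1 in total.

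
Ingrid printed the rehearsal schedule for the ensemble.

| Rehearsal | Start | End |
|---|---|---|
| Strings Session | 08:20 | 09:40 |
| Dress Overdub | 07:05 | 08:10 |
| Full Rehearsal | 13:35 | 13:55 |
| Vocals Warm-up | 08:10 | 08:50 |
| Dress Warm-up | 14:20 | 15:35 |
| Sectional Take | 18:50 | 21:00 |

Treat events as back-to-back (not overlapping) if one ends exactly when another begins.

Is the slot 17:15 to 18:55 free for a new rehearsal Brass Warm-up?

No — it overlaps Sectional Take

Dress Overdub: ends 08:10 at or before Brass Warm-up starts 17:15 → clear.
Vocals Warm-up: ends 08:50 at or before Brass Warm-up starts 17:15 → clear.
Strings Session: ends 09:40 at or before Brass Warm-up starts 17:15 → clear.
Full Rehearsal: ends 13:55 at or before Brass Warm-up starts 17:15 → clear.
Dress Warm-up: ends 15:35 at or before Brass Warm-up starts 17:15 → clear.
Sectional Take: starts 18:50 before Brass Warm-up ends 18:55, and ends 21:00 after Brass Warm-up starts 17:15 → overlap.
Brass Warm-up overlaps Sectional Take.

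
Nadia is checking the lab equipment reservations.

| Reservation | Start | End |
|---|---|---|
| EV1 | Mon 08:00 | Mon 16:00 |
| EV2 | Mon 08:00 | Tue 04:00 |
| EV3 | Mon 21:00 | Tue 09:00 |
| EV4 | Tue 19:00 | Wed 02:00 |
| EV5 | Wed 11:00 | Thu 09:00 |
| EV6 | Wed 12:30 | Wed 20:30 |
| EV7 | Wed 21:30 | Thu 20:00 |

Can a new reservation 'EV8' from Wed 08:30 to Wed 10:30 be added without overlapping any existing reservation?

EV1: ends Mon 16:00 at or before EV8 starts Wed 08:30 → clear.
EV2: ends Tue 04:00 at or before EV8 starts Wed 08:30 → clear.
EV3: ends Tue 09:00 at or before EV8 starts Wed 08:30 → clear.
EV4: ends Wed 02:00 at or before EV8 starts Wed 08:30 → clear.
EV5: starts Wed 11:00 at or after EV8 ends Wed 10:30 → clear.
EV6: starts Wed 12:30 at or after EV8 ends Wed 10:30 → clear.
EV7: starts Wed 21:30 at or after EV8 ends Wed 10:30 → clear.

Yes — the slot is free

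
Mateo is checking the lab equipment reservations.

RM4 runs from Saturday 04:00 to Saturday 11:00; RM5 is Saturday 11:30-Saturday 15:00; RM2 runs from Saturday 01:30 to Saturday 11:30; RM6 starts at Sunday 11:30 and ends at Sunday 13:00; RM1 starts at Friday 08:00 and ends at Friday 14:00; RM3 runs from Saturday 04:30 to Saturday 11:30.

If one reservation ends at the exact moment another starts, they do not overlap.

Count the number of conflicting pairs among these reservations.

3

Sorted by start: RM1, RM2, RM4, RM3, RM5, RM6.
RM2 starts after RM1 ends; RM1 is clear from here.
RM4 starts before RM2 ends → RM2 and RM4 overlap.
RM3 starts before RM2 ends → RM2 and RM3 overlap.
RM5 starts exactly when RM2 ends (back-to-back, no overlap); RM2 is clear from here.
RM3 starts before RM4 ends → RM4 and RM3 overlap.
RM5 starts after RM4 ends; RM4 is clear from here.
RM5 starts exactly when RM3 ends (back-to-back, no overlap); RM3 is clear from here.
RM6 starts after RM5 ends.
Overlapping pairs: RM2 & RM3, RM2 & RM4, RM3 & RM4 — 3 in total.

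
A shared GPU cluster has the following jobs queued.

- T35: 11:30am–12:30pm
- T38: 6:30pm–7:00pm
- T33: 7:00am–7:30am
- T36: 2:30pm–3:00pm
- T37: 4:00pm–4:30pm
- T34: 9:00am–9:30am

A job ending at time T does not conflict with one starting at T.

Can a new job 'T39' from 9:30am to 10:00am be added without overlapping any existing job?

Yes — the slot is free

T33: ends 7:30am at or before T39 starts 9:30am → clear.
T34: ends 9:30am at or before T39 starts 9:30am → clear.
T35: starts 11:30am at or after T39 ends 10:00am → clear.
T36: starts 2:30pm at or after T39 ends 10:00am → clear.
T37: starts 4:00pm at or after T39 ends 10:00am → clear.
T38: starts 6:30pm at or after T39 ends 10:00am → clear.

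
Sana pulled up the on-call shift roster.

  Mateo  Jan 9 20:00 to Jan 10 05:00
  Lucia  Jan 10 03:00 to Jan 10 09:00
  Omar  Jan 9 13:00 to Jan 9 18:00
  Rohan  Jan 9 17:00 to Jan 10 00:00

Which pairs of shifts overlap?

Sorted by start: Omar, Rohan, Mateo, Lucia.
Rohan starts before Omar ends → Omar and Rohan overlap.
Mateo starts after Omar ends — done with Omar.
Mateo starts before Rohan ends → Rohan and Mateo overlap.
Lucia starts after Rohan ends.
Lucia starts before Mateo ends → Mateo and Lucia overlap.

Lucia & Mateo, Mateo & Rohan, Omar & Rohan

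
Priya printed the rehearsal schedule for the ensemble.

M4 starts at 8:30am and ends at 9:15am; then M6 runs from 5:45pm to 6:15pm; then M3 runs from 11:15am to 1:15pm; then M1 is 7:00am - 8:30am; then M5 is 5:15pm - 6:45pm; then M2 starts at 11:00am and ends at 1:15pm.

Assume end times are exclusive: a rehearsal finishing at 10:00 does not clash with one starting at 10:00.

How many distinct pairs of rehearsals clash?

2

Two intervals overlap when each starts before the other ends.
Sorted by start: M1, M4, M2, M3, M5, M6.
M4 starts exactly when M1 ends (back-to-back, no overlap), so M1 has no further overlaps.
M2 starts after M4 ends, so M4 has no further overlaps.
M3 starts before M2 ends → M2 and M3 overlap.
M5 starts after M2 ends, so M2 has no further overlaps.
M5 starts after M3 ends, so M3 has no further overlaps.
M6 starts before M5 ends → M5 and M6 overlap.
Overlapping pairs: M2 & M3, M5 & M6 — 2 in total.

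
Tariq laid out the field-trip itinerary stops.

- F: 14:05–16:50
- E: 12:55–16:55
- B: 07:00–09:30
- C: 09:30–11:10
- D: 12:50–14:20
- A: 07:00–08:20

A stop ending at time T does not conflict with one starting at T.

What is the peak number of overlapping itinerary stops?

Sort all start/end points and keep a running count:
07:00 start A → 1
07:00 start B → 2
08:20 end A → 1
09:30 end B → 0
09:30 start C → 1
11:10 end C → 0
12:50 start D → 1
12:55 start E → 2
14:05 start F → 3
14:20 end D → 2
16:50 end F → 1
16:55 end E → 0
Peak is 3, at 14:05 (D, E, F).

3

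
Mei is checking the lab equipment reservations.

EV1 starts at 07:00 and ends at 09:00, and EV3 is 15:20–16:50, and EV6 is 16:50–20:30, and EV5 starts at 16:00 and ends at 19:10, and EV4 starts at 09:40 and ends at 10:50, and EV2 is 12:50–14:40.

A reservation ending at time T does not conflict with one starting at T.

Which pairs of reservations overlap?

EV3 & EV5, EV5 & EV6

Check each pair: they overlap iff neither finishes before the other starts.
Sorted by start: EV1, EV4, EV2, EV3, EV5, EV6.
EV4 starts after EV1 ends, so nothing later overlaps EV1 either.
EV2 starts after EV4 ends, so nothing later overlaps EV4 either.
EV3 starts after EV2 ends, so nothing later overlaps EV2 either.
EV5 starts before EV3 ends → EV3 and EV5 overlap.
EV6 starts exactly when EV3 ends (back-to-back, no overlap).
EV6 starts before EV5 ends → EV5 and EV6 overlap.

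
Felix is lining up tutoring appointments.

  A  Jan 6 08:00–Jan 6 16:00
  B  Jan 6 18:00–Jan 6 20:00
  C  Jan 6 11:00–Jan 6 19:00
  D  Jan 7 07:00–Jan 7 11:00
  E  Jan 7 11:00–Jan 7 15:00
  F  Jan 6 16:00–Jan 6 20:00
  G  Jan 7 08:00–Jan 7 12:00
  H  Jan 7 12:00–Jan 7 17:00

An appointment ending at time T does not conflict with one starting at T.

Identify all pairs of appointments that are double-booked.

Check each pair: they overlap iff neither finishes before the other starts.
Sorted by start: A, C, F, B, D, G, E, H.
C starts before A ends → A and C overlap.
F starts exactly when A ends (back-to-back, no overlap), so nothing later overlaps A either.
F starts before C ends → C and F overlap.
B starts before C ends → C and B overlap.
D starts after C ends, so nothing later overlaps C either.
B starts before F ends → F and B overlap.
D starts after F ends, so nothing later overlaps F either.
D starts after B ends, so nothing later overlaps B either.
G starts before D ends → D and G overlap.
E starts exactly when D ends (back-to-back, no overlap), so nothing later overlaps D either.
E starts before G ends → G and E overlap.
H starts exactly when G ends (back-to-back, no overlap).
H starts before E ends → E and H overlap.

A & C, B & C, B & F, C & F, D & G, E & G, E & H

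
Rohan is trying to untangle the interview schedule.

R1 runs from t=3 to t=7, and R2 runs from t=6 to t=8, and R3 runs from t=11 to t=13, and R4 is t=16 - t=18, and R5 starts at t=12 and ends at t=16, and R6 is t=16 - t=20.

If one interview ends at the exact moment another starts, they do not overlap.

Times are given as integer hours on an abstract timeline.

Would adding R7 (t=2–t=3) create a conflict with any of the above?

R1: starts t=3 at or after R7 ends t=3 → clear.
R2: starts t=6 at or after R7 ends t=3 → clear.
R3: starts t=11 at or after R7 ends t=3 → clear.
R5: starts t=12 at or after R7 ends t=3 → clear.
R4: starts t=16 at or after R7 ends t=3 → clear.
R6: starts t=16 at or after R7 ends t=3 → clear.

No — it doesn't clash with anything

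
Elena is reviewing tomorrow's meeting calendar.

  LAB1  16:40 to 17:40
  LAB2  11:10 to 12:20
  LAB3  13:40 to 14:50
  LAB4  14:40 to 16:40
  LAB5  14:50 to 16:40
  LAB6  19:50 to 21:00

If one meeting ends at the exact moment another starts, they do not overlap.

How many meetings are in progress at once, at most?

2

Sort all start/end points and keep a running count:
11:10 start LAB2 → 1
12:20 end LAB2 → 0
13:40 start LAB3 → 1
14:40 start LAB4 → 2
14:50 end LAB3 → 1
14:50 start LAB5 → 2
16:40 end LAB4 → 1
16:40 end LAB5 → 0
16:40 start LAB1 → 1
17:40 end LAB1 → 0
19:50 start LAB6 → 1
21:00 end LAB6 → 0
Peak is 2, at 14:40 (LAB3, LAB4).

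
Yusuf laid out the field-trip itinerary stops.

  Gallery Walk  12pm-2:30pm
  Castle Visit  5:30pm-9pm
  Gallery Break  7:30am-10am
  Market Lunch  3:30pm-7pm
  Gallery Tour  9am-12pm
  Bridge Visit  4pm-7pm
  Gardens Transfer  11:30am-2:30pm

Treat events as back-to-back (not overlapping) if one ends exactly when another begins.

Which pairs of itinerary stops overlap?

Sorted by start: Gallery Break, Gallery Tour, Gardens Transfer, Gallery Walk, Market Lunch, Bridge Visit, Castle Visit.
Gallery Tour starts before Gallery Break ends → Gallery Break and Gallery Tour overlap.
Gardens Transfer starts after Gallery Break ends, so nothing later overlaps Gallery Break either.
Gardens Transfer starts before Gallery Tour ends → Gallery Tour and Gardens Transfer overlap.
Gallery Walk starts exactly when Gallery Tour ends (back-to-back, no overlap), so nothing later overlaps Gallery Tour either.
Gallery Walk starts before Gardens Transfer ends → Gardens Transfer and Gallery Walk overlap.
Market Lunch starts after Gardens Transfer ends, so nothing later overlaps Gardens Transfer either.
Market Lunch starts after Gallery Walk ends, so nothing later overlaps Gallery Walk either.
Bridge Visit starts before Market Lunch ends → Market Lunch and Bridge Visit overlap.
Castle Visit starts before Market Lunch ends → Market Lunch and Castle Visit overlap.
Castle Visit starts before Bridge Visit ends → Bridge Visit and Castle Visit overlap.

Bridge Visit & Castle Visit, Bridge Visit & Market Lunch, Castle Visit & Market Lunch, Gallery Break & Gallery Tour, Gallery Tour & Gardens Transfer, Gallery Walk & Gardens Transfer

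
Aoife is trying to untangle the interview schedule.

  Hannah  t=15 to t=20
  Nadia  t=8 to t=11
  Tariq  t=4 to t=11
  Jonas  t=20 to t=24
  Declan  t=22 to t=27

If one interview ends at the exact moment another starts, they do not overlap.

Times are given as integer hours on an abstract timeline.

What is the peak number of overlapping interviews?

2

Sort all start/end points and keep a running count:
t=4 start Tariq → 1
t=8 start Nadia → 2
t=11 end Nadia → 1
t=11 end Tariq → 0
t=15 start Hannah → 1
t=20 end Hannah → 0
t=20 start Jonas → 1
t=22 start Declan → 2
t=24 end Jonas → 1
t=27 end Declan → 0
Peak is 2, at t=8 (Nadia, Tariq).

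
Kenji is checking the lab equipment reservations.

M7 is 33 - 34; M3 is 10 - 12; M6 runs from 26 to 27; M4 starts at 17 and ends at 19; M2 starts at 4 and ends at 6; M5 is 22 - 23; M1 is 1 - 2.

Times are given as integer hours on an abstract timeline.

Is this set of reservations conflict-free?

Yes

Sorted by start: M1, M2, M3, M4, M5, M6, M7.
M2 starts after M1 ends — done with M1.
M3 starts after M2 ends — done with M2.
M4 starts after M3 ends — done with M3.
M5 starts after M4 ends — done with M4.
M6 starts after M5 ends — done with M5.
M7 starts after M6 ends.
Every pair is clear; the schedule has no overlaps.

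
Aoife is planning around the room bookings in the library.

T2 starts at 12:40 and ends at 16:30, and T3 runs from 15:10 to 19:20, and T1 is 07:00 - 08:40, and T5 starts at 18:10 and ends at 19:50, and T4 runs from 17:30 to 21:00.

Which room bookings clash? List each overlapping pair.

T2 & T3, T3 & T4, T3 & T5, T4 & T5

Check each pair: they overlap iff neither finishes before the other starts.
Sorted by start: T1, T2, T3, T4, T5.
T2 starts after T1 ends, so nothing later overlaps T1 either.
T3 starts before T2 ends → T2 and T3 overlap.
T4 starts after T2 ends, so nothing later overlaps T2 either.
T4 starts before T3 ends → T3 and T4 overlap.
T5 starts before T3 ends → T3 and T5 overlap.
T5 starts before T4 ends → T4 and T5 overlap.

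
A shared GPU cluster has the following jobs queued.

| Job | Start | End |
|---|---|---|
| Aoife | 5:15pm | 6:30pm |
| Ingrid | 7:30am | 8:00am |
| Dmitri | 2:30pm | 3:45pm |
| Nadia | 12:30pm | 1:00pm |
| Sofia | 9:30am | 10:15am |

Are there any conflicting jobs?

No

Sorted by start: Ingrid, Sofia, Nadia, Dmitri, Aoife.
Sofia starts after Ingrid ends; Ingrid is clear from here.
Nadia starts after Sofia ends; Sofia is clear from here.
Dmitri starts after Nadia ends; Nadia is clear from here.
Aoife starts after Dmitri ends.
Every pair is clear; the schedule has no overlaps.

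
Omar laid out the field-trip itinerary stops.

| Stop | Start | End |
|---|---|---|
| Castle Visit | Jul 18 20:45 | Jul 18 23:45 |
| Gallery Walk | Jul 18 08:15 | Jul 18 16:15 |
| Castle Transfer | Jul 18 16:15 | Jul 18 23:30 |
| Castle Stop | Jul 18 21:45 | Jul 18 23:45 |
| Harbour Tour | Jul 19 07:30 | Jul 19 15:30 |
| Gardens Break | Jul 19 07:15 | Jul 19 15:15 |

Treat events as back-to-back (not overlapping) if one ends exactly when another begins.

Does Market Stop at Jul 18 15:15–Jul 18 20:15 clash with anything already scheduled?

Yes — it overlaps Castle Transfer, Gallery Walk

Gallery Walk: starts Jul 18 08:15 before Market Stop ends Jul 18 20:15, and ends Jul 18 16:15 after Market Stop starts Jul 18 15:15 → overlap.
Castle Transfer: starts Jul 18 16:15 before Market Stop ends Jul 18 20:15, and ends Jul 18 23:30 after Market Stop starts Jul 18 15:15 → overlap.
Castle Visit: starts Jul 18 20:45 at or after Market Stop ends Jul 18 20:15 → clear.
Castle Stop: starts Jul 18 21:45 at or after Market Stop ends Jul 18 20:15 → clear.
Gardens Break: starts Jul 19 07:15 at or after Market Stop ends Jul 18 20:15 → clear.
Harbour Tour: starts Jul 19 07:30 at or after Market Stop ends Jul 18 20:15 → clear.
Market Stop overlaps Gallery Walk, Castle Transfer.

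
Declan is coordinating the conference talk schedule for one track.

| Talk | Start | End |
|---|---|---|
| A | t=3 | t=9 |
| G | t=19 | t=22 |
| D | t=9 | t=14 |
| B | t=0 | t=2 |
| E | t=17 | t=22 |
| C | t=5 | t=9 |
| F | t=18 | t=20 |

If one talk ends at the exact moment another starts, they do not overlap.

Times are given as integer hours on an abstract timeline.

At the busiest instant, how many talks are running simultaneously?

3

Sort all start/end points and keep a running count:
t=0 start B → 1
t=2 end B → 0
t=3 start A → 1
t=5 start C → 2
t=9 end A → 1
t=9 end C → 0
t=9 start D → 1
t=14 end D → 0
t=17 start E → 1
t=18 start F → 2
t=19 start G → 3
t=20 end F → 2
t=22 end E → 1
t=22 end G → 0
Peak is 3, at t=19 (E, F, G).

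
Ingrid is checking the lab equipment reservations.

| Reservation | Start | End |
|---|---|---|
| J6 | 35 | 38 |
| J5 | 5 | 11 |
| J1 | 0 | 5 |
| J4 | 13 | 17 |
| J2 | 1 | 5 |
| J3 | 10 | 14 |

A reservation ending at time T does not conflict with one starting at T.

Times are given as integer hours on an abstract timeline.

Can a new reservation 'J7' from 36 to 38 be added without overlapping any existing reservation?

No — it overlaps J6

J1: ends 5 at or before J7 starts 36 → clear.
J2: ends 5 at or before J7 starts 36 → clear.
J5: ends 11 at or before J7 starts 36 → clear.
J3: ends 14 at or before J7 starts 36 → clear.
J4: ends 17 at or before J7 starts 36 → clear.
J6: starts 35 before J7 ends 38, and ends 38 after J7 starts 36 → overlap.
J7 overlaps J6.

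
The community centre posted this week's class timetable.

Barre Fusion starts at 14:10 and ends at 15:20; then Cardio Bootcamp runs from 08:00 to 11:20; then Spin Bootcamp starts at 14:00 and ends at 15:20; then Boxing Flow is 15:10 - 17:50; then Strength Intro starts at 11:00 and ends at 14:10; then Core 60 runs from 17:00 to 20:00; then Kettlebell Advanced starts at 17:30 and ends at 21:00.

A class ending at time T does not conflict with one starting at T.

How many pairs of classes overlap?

8

Sorted by start: Cardio Bootcamp, Strength Intro, Spin Bootcamp, Barre Fusion, Boxing Flow, Core 60, Kettlebell Advanced.
Strength Intro starts before Cardio Bootcamp ends → Cardio Bootcamp and Strength Intro overlap.
Spin Bootcamp starts after Cardio Bootcamp ends, so nothing later overlaps Cardio Bootcamp either.
Spin Bootcamp starts before Strength Intro ends → Strength Intro and Spin Bootcamp overlap.
Barre Fusion starts exactly when Strength Intro ends (back-to-back, no overlap), so nothing later overlaps Strength Intro either.
Barre Fusion starts before Spin Bootcamp ends → Spin Bootcamp and Barre Fusion overlap.
Boxing Flow starts before Spin Bootcamp ends → Spin Bootcamp and Boxing Flow overlap.
Core 60 starts after Spin Bootcamp ends, so nothing later overlaps Spin Bootcamp either.
Boxing Flow starts before Barre Fusion ends → Barre Fusion and Boxing Flow overlap.
Core 60 starts after Barre Fusion ends, so nothing later overlaps Barre Fusion either.
Core 60 starts before Boxing Flow ends → Boxing Flow and Core 60 overlap.
Kettlebell Advanced starts before Boxing Flow ends → Boxing Flow and Kettlebell Advanced overlap.
Kettlebell Advanced starts before Core 60 ends → Core 60 and Kettlebell Advanced overlap.
Overlapping pairs: Barre Fusion & Boxing Flow, Barre Fusion & Spin Bootcamp, Boxing Flow & Core 60, Boxing Flow & Kettlebell Advanced, Boxing Flow & Spin Bootcamp, Cardio Bootcamp & Strength Intro, Core 60 & Kettlebell Advanced, Spin Bootcamp & Strength Intro — 8 in total.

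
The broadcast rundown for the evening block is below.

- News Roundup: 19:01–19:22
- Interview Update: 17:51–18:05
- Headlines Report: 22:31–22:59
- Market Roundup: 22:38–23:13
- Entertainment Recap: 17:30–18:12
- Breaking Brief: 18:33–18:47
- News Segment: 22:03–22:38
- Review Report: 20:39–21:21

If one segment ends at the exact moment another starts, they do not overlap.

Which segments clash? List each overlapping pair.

Two intervals overlap when each starts before the other ends.
Sorted by start: Entertainment Recap, Interview Update, Breaking Brief, News Roundup, Review Report, News Segment, Headlines Report, Market Roundup.
Interview Update starts before Entertainment Recap ends → Entertainment Recap and Interview Update overlap.
Breaking Brief starts after Entertainment Recap ends, so nothing later overlaps Entertainment Recap either.
Breaking Brief starts after Interview Update ends, so nothing later overlaps Interview Update either.
News Roundup starts after Breaking Brief ends, so nothing later overlaps Breaking Brief either.
Review Report starts after News Roundup ends, so nothing later overlaps News Roundup either.
News Segment starts after Review Report ends, so nothing later overlaps Review Report either.
Headlines Report starts before News Segment ends → News Segment and Headlines Report overlap.
Market Roundup starts exactly when News Segment ends (back-to-back, no overlap).
Market Roundup starts before Headlines Report ends → Headlines Report and Market Roundup overlap.

Entertainment Recap & Interview Update, Headlines Report & Market Roundup, Headlines Report & News Segment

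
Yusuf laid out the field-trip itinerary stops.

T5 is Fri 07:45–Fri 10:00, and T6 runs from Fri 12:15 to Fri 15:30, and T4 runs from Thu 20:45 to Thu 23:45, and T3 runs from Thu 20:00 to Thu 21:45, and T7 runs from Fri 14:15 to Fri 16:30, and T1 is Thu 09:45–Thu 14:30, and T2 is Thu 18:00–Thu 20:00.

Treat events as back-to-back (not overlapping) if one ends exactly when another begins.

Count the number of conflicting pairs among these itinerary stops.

Check each pair: they overlap iff neither finishes before the other starts.
Sorted by start: T1, T2, T3, T4, T5, T6, T7.
T2 starts after T1 ends — done with T1.
T3 starts exactly when T2 ends (back-to-back, no overlap) — done with T2.
T4 starts before T3 ends → T3 and T4 overlap.
T5 starts after T3 ends — done with T3.
T5 starts after T4 ends — done with T4.
T6 starts after T5 ends — done with T5.
T7 starts before T6 ends → T6 and T7 overlap.
Overlapping pairs: T3 & T4, T6 & T7 — 2 in total.

2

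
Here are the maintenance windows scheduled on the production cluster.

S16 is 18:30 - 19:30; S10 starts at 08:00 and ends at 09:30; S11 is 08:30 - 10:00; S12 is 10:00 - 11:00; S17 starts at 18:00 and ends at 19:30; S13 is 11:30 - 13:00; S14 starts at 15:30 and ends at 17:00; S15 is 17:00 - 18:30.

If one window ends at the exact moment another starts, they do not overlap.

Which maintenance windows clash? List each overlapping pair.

Sorted by start: S10, S11, S12, S13, S14, S15, S17, S16.
S11 starts before S10 ends → S10 and S11 overlap.
S12 starts after S10 ends; S10 is clear from here.
S12 starts exactly when S11 ends (back-to-back, no overlap); S11 is clear from here.
S13 starts after S12 ends; S12 is clear from here.
S14 starts after S13 ends; S13 is clear from here.
S15 starts exactly when S14 ends (back-to-back, no overlap); S14 is clear from here.
S17 starts before S15 ends → S15 and S17 overlap.
S16 starts exactly when S15 ends (back-to-back, no overlap).
S16 starts before S17 ends → S17 and S16 overlap.

S10 & S11, S15 & S17, S16 & S17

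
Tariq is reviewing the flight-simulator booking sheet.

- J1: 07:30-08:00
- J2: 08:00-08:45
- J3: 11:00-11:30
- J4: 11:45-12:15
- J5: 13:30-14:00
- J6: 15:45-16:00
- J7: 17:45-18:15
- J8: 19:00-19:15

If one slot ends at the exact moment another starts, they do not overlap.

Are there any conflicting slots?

Sorted by start: J1, J2, J3, J4, J5, J6, J7, J8.
J2 starts exactly when J1 ends (back-to-back, no overlap) — done with J1.
J3 starts after J2 ends — done with J2.
J4 starts after J3 ends — done with J3.
J5 starts after J4 ends — done with J4.
J6 starts after J5 ends — done with J5.
J7 starts after J6 ends — done with J6.
J8 starts after J7 ends.
Every pair is clear; the schedule has no overlaps.

No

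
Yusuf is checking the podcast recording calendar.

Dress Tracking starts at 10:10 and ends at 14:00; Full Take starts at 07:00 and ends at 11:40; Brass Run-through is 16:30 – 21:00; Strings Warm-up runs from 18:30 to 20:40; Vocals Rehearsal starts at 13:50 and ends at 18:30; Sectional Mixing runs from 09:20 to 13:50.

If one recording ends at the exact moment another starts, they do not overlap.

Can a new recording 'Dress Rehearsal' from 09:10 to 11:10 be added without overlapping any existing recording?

No — it overlaps Dress Tracking, Full Take, Sectional Mixing

Full Take: starts 07:00 before Dress Rehearsal ends 11:10, and ends 11:40 after Dress Rehearsal starts 09:10 → overlap.
Sectional Mixing: starts 09:20 before Dress Rehearsal ends 11:10, and ends 13:50 after Dress Rehearsal starts 09:10 → overlap.
Dress Tracking: starts 10:10 before Dress Rehearsal ends 11:10, and ends 14:00 after Dress Rehearsal starts 09:10 → overlap.
Vocals Rehearsal: starts 13:50 at or after Dress Rehearsal ends 11:10 → clear.
Brass Run-through: starts 16:30 at or after Dress Rehearsal ends 11:10 → clear.
Strings Warm-up: starts 18:30 at or after Dress Rehearsal ends 11:10 → clear.
Dress Rehearsal overlaps Full Take, Sectional Mixing, Dress Tracking.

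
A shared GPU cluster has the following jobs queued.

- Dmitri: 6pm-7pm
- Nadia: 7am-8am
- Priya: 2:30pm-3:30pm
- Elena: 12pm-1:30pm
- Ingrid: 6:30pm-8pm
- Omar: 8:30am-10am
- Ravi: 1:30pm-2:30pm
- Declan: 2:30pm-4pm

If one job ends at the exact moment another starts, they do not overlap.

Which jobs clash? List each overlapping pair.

Sorted by start: Nadia, Omar, Elena, Ravi, Priya, Declan, Dmitri, Ingrid.
Omar starts after Nadia ends — done with Nadia.
Elena starts after Omar ends — done with Omar.
Ravi starts exactly when Elena ends (back-to-back, no overlap) — done with Elena.
Priya starts exactly when Ravi ends (back-to-back, no overlap) — done with Ravi.
Declan starts before Priya ends → Priya and Declan overlap.
Dmitri starts after Priya ends — done with Priya.
Dmitri starts after Declan ends — done with Declan.
Ingrid starts before Dmitri ends → Dmitri and Ingrid overlap.

Declan & Priya, Dmitri & Ingrid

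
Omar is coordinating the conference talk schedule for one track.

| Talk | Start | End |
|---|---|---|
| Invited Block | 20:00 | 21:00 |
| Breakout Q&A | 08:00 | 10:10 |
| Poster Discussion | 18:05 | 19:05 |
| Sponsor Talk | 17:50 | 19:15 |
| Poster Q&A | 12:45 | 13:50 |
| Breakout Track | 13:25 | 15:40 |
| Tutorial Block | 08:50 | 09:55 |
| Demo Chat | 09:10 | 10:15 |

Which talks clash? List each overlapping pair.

Two intervals overlap when each starts before the other ends.
Sorted by start: Breakout Q&A, Tutorial Block, Demo Chat, Poster Q&A, Breakout Track, Sponsor Talk, Poster Discussion, Invited Block.
Tutorial Block starts before Breakout Q&A ends → Breakout Q&A and Tutorial Block overlap.
Demo Chat starts before Breakout Q&A ends → Breakout Q&A and Demo Chat overlap.
Poster Q&A starts after Breakout Q&A ends — done with Breakout Q&A.
Demo Chat starts before Tutorial Block ends → Tutorial Block and Demo Chat overlap.
Poster Q&A starts after Tutorial Block ends — done with Tutorial Block.
Poster Q&A starts after Demo Chat ends — done with Demo Chat.
Breakout Track starts before Poster Q&A ends → Poster Q&A and Breakout Track overlap.
Sponsor Talk starts after Poster Q&A ends — done with Poster Q&A.
Sponsor Talk starts after Breakout Track ends — done with Breakout Track.
Poster Discussion starts before Sponsor Talk ends → Sponsor Talk and Poster Discussion overlap.
Invited Block starts after Sponsor Talk ends.
Invited Block starts after Poster Discussion ends.

Breakout Q&A & Demo Chat, Breakout Q&A & Tutorial Block, Breakout Track & Poster Q&A, Demo Chat & Tutorial Block, Poster Discussion & Sponsor Talk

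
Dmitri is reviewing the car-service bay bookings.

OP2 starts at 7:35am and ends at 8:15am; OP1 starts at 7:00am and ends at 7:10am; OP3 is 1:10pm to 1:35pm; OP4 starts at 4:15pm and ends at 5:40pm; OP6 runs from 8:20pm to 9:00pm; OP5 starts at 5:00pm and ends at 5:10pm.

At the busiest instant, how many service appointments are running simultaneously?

Sweep the timeline, counting +1 at each start and −1 at each end (ends before starts at a tie):
7:00am start OP1 → 1
7:10am end OP1 → 0
7:35am start OP2 → 1
8:15am end OP2 → 0
1:10pm start OP3 → 1
1:35pm end OP3 → 0
4:15pm start OP4 → 1
5:00pm start OP5 → 2
5:10pm end OP5 → 1
5:40pm end OP4 → 0
8:20pm start OP6 → 1
9:00pm end OP6 → 0
Peak is 2, at 5:00pm (OP4, OP5).

2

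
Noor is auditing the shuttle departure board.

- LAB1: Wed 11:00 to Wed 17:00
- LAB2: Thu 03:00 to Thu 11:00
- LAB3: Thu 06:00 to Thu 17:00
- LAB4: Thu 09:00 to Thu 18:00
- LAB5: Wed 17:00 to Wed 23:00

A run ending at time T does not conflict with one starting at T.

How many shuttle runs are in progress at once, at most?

Sort all start/end points and keep a running count:
Wed 11:00 start LAB1 → 1
Wed 17:00 end LAB1 → 0
Wed 17:00 start LAB5 → 1
Wed 23:00 end LAB5 → 0
Thu 03:00 start LAB2 → 1
Thu 06:00 start LAB3 → 2
Thu 09:00 start LAB4 → 3
Thu 11:00 end LAB2 → 2
Thu 17:00 end LAB3 → 1
Thu 18:00 end LAB4 → 0
Peak is 3, at Thu 09:00 (LAB2, LAB3, LAB4).

3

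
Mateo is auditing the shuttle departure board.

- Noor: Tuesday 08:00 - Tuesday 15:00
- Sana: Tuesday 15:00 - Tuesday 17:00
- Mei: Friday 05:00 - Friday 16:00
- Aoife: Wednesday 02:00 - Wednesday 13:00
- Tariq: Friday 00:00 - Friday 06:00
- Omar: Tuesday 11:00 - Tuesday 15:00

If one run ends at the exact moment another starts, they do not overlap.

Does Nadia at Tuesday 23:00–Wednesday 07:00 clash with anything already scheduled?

Noor: ends Tuesday 15:00 at or before Nadia starts Tuesday 23:00 → clear.
Omar: ends Tuesday 15:00 at or before Nadia starts Tuesday 23:00 → clear.
Sana: ends Tuesday 17:00 at or before Nadia starts Tuesday 23:00 → clear.
Aoife: starts Wednesday 02:00 before Nadia ends Wednesday 07:00, and ends Wednesday 13:00 after Nadia starts Tuesday 23:00 → overlap.
Tariq: starts Friday 00:00 at or after Nadia ends Wednesday 07:00 → clear.
Mei: starts Friday 05:00 at or after Nadia ends Wednesday 07:00 → clear.
Nadia overlaps Aoife.

Yes — it overlaps Aoife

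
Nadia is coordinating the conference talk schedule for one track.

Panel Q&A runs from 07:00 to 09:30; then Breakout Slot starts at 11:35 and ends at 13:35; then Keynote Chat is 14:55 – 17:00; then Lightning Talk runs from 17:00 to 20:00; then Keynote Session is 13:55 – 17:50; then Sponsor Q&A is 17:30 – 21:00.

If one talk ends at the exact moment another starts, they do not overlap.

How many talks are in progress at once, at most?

3

Sweep the timeline, counting +1 at each start and −1 at each end (ends before starts at a tie):
07:00 start Panel Q&A → 1
09:30 end Panel Q&A → 0
11:35 start Breakout Slot → 1
13:35 end Breakout Slot → 0
13:55 start Keynote Session → 1
14:55 start Keynote Chat → 2
17:00 end Keynote Chat → 1
17:00 start Lightning Talk → 2
17:30 start Sponsor Q&A → 3
17:50 end Keynote Session → 2
20:00 end Lightning Talk → 1
21:00 end Sponsor Q&A → 0
Peak is 3, at 17:30 (Keynote Session, Lightning Talk, Sponsor Q&A).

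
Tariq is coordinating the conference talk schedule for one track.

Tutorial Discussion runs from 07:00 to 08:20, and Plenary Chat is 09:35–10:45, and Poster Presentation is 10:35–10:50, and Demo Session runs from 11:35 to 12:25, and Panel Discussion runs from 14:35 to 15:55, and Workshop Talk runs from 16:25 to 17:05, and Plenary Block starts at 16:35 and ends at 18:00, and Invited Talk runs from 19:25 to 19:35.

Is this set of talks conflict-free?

No

Sorted by start: Tutorial Discussion, Plenary Chat, Poster Presentation, Demo Session, Panel Discussion, Workshop Talk, Plenary Block, Invited Talk.
Plenary Chat starts after Tutorial Discussion ends — done with Tutorial Discussion.
Poster Presentation starts before Plenary Chat ends → Plenary Chat and Poster Presentation overlap.
That's a conflict, so the schedule is not conflict-free.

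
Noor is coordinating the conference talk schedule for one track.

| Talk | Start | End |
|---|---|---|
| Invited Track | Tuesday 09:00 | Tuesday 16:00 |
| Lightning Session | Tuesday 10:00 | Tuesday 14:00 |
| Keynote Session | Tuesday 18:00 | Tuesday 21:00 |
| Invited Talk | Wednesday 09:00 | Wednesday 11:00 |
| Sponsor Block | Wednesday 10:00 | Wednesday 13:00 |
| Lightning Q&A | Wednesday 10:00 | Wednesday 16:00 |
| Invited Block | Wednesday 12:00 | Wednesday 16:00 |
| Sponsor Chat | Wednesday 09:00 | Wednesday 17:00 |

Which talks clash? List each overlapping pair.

Invited Block & Lightning Q&A, Invited Block & Sponsor Block, Invited Block & Sponsor Chat, Invited Talk & Lightning Q&A, Invited Talk & Sponsor Block, Invited Talk & Sponsor Chat, Invited Track & Lightning Session, Lightning Q&A & Sponsor Block, Lightning Q&A & Sponsor Chat, Sponsor Block & Sponsor Chat

Sorted by start: Invited Track, Lightning Session, Keynote Session, Invited Talk, Sponsor Chat, Sponsor Block, Lightning Q&A, Invited Block.
Lightning Session starts before Invited Track ends → Invited Track and Lightning Session overlap.
Keynote Session starts after Invited Track ends, so Invited Track has no further overlaps.
Keynote Session starts after Lightning Session ends, so Lightning Session has no further overlaps.
Invited Talk starts after Keynote Session ends, so Keynote Session has no further overlaps.
Sponsor Chat starts before Invited Talk ends → Invited Talk and Sponsor Chat overlap.
Sponsor Block starts before Invited Talk ends → Invited Talk and Sponsor Block overlap.
Lightning Q&A starts before Invited Talk ends → Invited Talk and Lightning Q&A overlap.
Invited Block starts after Invited Talk ends.
Sponsor Block starts before Sponsor Chat ends → Sponsor Chat and Sponsor Block overlap.
Lightning Q&A starts before Sponsor Chat ends → Sponsor Chat and Lightning Q&A overlap.
Invited Block starts before Sponsor Chat ends → Sponsor Chat and Invited Block overlap.
Lightning Q&A starts before Sponsor Block ends → Sponsor Block and Lightning Q&A overlap.
Invited Block starts before Sponsor Block ends → Sponsor Block and Invited Block overlap.
Invited Block starts before Lightning Q&A ends → Lightning Q&A and Invited Block overlap.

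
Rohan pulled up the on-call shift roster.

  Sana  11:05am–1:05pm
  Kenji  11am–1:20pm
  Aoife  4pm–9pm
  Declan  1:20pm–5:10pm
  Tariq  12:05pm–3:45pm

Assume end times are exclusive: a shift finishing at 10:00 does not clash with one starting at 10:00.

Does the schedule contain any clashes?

Yes

Sorted by start: Kenji, Sana, Tariq, Declan, Aoife.
Sana starts before Kenji ends → Kenji and Sana overlap.
That's a conflict, so the schedule is not conflict-free.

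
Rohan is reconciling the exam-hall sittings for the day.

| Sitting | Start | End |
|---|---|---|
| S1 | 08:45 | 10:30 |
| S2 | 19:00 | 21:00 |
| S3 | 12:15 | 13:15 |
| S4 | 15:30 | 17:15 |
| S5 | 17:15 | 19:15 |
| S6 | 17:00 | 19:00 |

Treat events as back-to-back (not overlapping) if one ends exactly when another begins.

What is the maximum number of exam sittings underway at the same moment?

Sort all start/end points and keep a running count:
08:45 start S1 → 1
10:30 end S1 → 0
12:15 start S3 → 1
13:15 end S3 → 0
15:30 start S4 → 1
17:00 start S6 → 2
17:15 end S4 → 1
17:15 start S5 → 2
19:00 end S6 → 1
19:00 start S2 → 2
19:15 end S5 → 1
21:00 end S2 → 0
Peak is 2, at 17:00 (S4, S6).

2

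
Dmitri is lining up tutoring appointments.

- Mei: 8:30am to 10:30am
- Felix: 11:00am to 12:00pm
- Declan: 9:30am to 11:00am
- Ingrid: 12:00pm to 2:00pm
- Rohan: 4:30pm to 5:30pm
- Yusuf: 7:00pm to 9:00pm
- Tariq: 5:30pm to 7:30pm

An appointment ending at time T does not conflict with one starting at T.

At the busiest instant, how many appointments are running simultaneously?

2

Walk through starts and ends in time order (an end at T is processed before a start at T):
8:30am start Mei → 1
9:30am start Declan → 2
10:30am end Mei → 1
11:00am end Declan → 0
11:00am start Felix → 1
12:00pm end Felix → 0
12:00pm start Ingrid → 1
2:00pm end Ingrid → 0
4:30pm start Rohan → 1
5:30pm end Rohan → 0
5:30pm start Tariq → 1
7:00pm start Yusuf → 2
7:30pm end Tariq → 1
9:00pm end Yusuf → 0
Peak is 2, at 9:30am (Declan, Mei).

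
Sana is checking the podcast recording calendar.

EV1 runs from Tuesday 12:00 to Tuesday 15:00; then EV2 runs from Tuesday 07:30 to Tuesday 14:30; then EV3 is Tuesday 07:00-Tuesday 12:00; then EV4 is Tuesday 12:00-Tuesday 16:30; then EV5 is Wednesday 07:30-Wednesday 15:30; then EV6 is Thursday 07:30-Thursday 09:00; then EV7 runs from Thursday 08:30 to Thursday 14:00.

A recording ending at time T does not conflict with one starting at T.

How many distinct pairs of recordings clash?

5

Sorted by start: EV3, EV2, EV1, EV4, EV5, EV6, EV7.
EV2 starts before EV3 ends → EV3 and EV2 overlap.
EV1 starts exactly when EV3 ends (back-to-back, no overlap), so EV3 has no further overlaps.
EV1 starts before EV2 ends → EV2 and EV1 overlap.
EV4 starts before EV2 ends → EV2 and EV4 overlap.
EV5 starts after EV2 ends, so EV2 has no further overlaps.
EV4 starts before EV1 ends → EV1 and EV4 overlap.
EV5 starts after EV1 ends, so EV1 has no further overlaps.
EV5 starts after EV4 ends, so EV4 has no further overlaps.
EV6 starts after EV5 ends, so EV5 has no further overlaps.
EV7 starts before EV6 ends → EV6 and EV7 overlap.
Overlapping pairs: EV1 & EV2, EV1 & EV4, EV2 & EV3, EV2 & EV4, EV6 & EV7 — 5 in total.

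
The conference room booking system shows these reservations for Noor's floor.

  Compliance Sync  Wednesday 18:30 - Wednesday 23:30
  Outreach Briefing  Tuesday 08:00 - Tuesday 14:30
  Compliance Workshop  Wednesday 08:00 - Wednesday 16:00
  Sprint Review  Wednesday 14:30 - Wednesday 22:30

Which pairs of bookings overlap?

Compliance Sync & Sprint Review, Compliance Workshop & Sprint Review

Sorted by start: Outreach Briefing, Compliance Workshop, Sprint Review, Compliance Sync.
Compliance Workshop starts after Outreach Briefing ends — done with Outreach Briefing.
Sprint Review starts before Compliance Workshop ends → Compliance Workshop and Sprint Review overlap.
Compliance Sync starts after Compliance Workshop ends.
Compliance Sync starts before Sprint Review ends → Sprint Review and Compliance Sync overlap.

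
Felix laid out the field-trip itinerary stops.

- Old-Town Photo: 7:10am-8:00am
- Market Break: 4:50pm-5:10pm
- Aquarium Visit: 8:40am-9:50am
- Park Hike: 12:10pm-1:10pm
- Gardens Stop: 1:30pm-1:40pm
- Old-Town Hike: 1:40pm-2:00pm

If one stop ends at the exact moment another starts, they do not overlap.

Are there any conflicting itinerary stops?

No

Sorted by start: Old-Town Photo, Aquarium Visit, Park Hike, Gardens Stop, Old-Town Hike, Market Break.
Aquarium Visit starts after Old-Town Photo ends, so Old-Town Photo has no further overlaps.
Park Hike starts after Aquarium Visit ends, so Aquarium Visit has no further overlaps.
Gardens Stop starts after Park Hike ends, so Park Hike has no further overlaps.
Old-Town Hike starts exactly when Gardens Stop ends (back-to-back, no overlap), so Gardens Stop has no further overlaps.
Market Break starts after Old-Town Hike ends.
Every pair is clear; the schedule has no overlaps.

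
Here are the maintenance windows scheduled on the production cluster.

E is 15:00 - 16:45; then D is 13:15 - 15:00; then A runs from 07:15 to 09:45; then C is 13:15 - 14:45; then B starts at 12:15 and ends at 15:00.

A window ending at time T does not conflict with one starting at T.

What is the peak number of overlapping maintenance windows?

Sort all start/end points and keep a running count:
07:15 start A → 1
09:45 end A → 0
12:15 start B → 1
13:15 start C → 2
13:15 start D → 3
14:45 end C → 2
15:00 end B → 1
15:00 end D → 0
15:00 start E → 1
16:45 end E → 0
Peak is 3, at 13:15 (B, C, D).

3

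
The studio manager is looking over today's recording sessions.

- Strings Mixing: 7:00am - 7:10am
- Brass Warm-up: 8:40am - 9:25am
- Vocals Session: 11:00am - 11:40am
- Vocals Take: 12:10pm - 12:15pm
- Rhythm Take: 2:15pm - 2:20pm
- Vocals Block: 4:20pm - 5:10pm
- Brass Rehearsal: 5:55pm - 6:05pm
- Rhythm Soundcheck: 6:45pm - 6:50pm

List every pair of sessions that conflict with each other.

no overlapping pairs

Two intervals overlap when each starts before the other ends.
Sorted by start: Strings Mixing, Brass Warm-up, Vocals Session, Vocals Take, Rhythm Take, Vocals Block, Brass Rehearsal, Rhythm Soundcheck.
Brass Warm-up starts after Strings Mixing ends — done with Strings Mixing.
Vocals Session starts after Brass Warm-up ends — done with Brass Warm-up.
Vocals Take starts after Vocals Session ends — done with Vocals Session.
Rhythm Take starts after Vocals Take ends — done with Vocals Take.
Vocals Block starts after Rhythm Take ends — done with Rhythm Take.
Brass Rehearsal starts after Vocals Block ends — done with Vocals Block.
Rhythm Soundcheck starts after Brass Rehearsal ends.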